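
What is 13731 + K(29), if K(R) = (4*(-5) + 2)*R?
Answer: 13209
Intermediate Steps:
K(R) = -18*R (K(R) = (-20 + 2)*R = -18*R)
13731 + K(29) = 13731 - 18*29 = 13731 - 522 = 13209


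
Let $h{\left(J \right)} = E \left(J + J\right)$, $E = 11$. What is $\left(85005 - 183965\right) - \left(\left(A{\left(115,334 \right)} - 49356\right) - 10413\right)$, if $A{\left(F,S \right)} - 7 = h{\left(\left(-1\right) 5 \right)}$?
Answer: $-39088$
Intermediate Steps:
$h{\left(J \right)} = 22 J$ ($h{\left(J \right)} = 11 \left(J + J\right) = 11 \cdot 2 J = 22 J$)
$A{\left(F,S \right)} = -103$ ($A{\left(F,S \right)} = 7 + 22 \left(\left(-1\right) 5\right) = 7 + 22 \left(-5\right) = 7 - 110 = -103$)
$\left(85005 - 183965\right) - \left(\left(A{\left(115,334 \right)} - 49356\right) - 10413\right) = \left(85005 - 183965\right) - \left(\left(-103 - 49356\right) - 10413\right) = -98960 - \left(-49459 - 10413\right) = -98960 - -59872 = -98960 + 59872 = -39088$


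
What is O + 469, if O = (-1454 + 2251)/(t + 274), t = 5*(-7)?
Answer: 112888/239 ≈ 472.33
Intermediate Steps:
t = -35
O = 797/239 (O = (-1454 + 2251)/(-35 + 274) = 797/239 ≈ 3.3347)
O + 469 = 797/239 + 469 = 112888/239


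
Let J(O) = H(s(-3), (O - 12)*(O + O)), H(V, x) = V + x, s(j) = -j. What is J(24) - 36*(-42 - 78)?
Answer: 4899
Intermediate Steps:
J(O) = 3 + 2*O*(-12 + O) (J(O) = -1*(-3) + (O - 12)*(O + O) = 3 + (-12 + O)*(2*O) = 3 + 2*O*(-12 + O))
J(24) - 36*(-42 - 78) = (3 + 2*24*(-12 + 24)) - 36*(-42 - 78) = (3 + 2*24*12) - 36*(-120) = (3 + 576) + 4320 = 579 + 4320 = 4899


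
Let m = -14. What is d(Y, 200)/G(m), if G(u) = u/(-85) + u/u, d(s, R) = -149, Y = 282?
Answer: -12665/99 ≈ -127.93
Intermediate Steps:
G(u) = 1 - u/85 (G(u) = u*(-1/85) + 1 = -u/85 + 1 = 1 - u/85)
d(Y, 200)/G(m) = -149/(1 - 1/85*(-14)) = -149/(1 + 14/85) = -149/99/85 = -149*85/99 = -12665/99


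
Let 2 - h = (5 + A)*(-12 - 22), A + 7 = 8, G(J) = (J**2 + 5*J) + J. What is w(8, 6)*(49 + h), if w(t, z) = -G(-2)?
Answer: 2040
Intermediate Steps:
G(J) = J**2 + 6*J
A = 1 (A = -7 + 8 = 1)
h = 206 (h = 2 - (5 + 1)*(-12 - 22) = 2 - 6*(-34) = 2 - 1*(-204) = 2 + 204 = 206)
w(t, z) = 8 (w(t, z) = -(-2)*(6 - 2) = -(-2)*4 = -1*(-8) = 8)
w(8, 6)*(49 + h) = 8*(49 + 206) = 8*255 = 2040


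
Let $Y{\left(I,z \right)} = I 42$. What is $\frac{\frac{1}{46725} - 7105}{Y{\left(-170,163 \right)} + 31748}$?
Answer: $- \frac{82995281}{287452200} \approx -0.28873$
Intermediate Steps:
$Y{\left(I,z \right)} = 42 I$
$\frac{\frac{1}{46725} - 7105}{Y{\left(-170,163 \right)} + 31748} = \frac{\frac{1}{46725} - 7105}{42 \left(-170\right) + 31748} = \frac{\frac{1}{46725} - 7105}{-7140 + 31748} = - \frac{331981124}{46725 \cdot 24608} = \left(- \frac{331981124}{46725}\right) \frac{1}{24608} = - \frac{82995281}{287452200}$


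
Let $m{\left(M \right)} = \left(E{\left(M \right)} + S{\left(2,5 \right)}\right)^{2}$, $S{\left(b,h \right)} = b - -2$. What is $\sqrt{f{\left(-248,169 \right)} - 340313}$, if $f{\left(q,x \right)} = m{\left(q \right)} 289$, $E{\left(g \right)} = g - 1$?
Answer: $8 \sqrt{265733} \approx 4123.9$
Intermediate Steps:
$S{\left(b,h \right)} = 2 + b$ ($S{\left(b,h \right)} = b + 2 = 2 + b$)
$E{\left(g \right)} = -1 + g$ ($E{\left(g \right)} = g - 1 = -1 + g$)
$m{\left(M \right)} = \left(3 + M\right)^{2}$ ($m{\left(M \right)} = \left(\left(-1 + M\right) + \left(2 + 2\right)\right)^{2} = \left(\left(-1 + M\right) + 4\right)^{2} = \left(3 + M\right)^{2}$)
$f{\left(q,x \right)} = 289 \left(3 + q\right)^{2}$ ($f{\left(q,x \right)} = \left(3 + q\right)^{2} \cdot 289 = 289 \left(3 + q\right)^{2}$)
$\sqrt{f{\left(-248,169 \right)} - 340313} = \sqrt{289 \left(3 - 248\right)^{2} - 340313} = \sqrt{289 \left(-245\right)^{2} - 340313} = \sqrt{289 \cdot 60025 - 340313} = \sqrt{17347225 - 340313} = \sqrt{17006912} = 8 \sqrt{265733}$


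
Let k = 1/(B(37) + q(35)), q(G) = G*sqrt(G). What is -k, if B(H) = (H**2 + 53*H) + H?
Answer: -481/1613402 + 5*sqrt(35)/1613402 ≈ -0.00027979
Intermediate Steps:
B(H) = H**2 + 54*H
q(G) = G**(3/2)
k = 1/(3367 + 35*sqrt(35)) (k = 1/(37*(54 + 37) + 35**(3/2)) = 1/(37*91 + 35*sqrt(35)) = 1/(3367 + 35*sqrt(35)) ≈ 0.00027979)
-k = -(481/1613402 - 5*sqrt(35)/1613402) = -481/1613402 + 5*sqrt(35)/1613402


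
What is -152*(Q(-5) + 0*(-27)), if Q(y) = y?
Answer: 760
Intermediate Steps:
-152*(Q(-5) + 0*(-27)) = -152*(-5 + 0*(-27)) = -152*(-5 + 0) = -152*(-5) = 760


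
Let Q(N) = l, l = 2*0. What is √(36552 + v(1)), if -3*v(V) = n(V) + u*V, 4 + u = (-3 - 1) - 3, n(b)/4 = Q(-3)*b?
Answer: √329001/3 ≈ 191.20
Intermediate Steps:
l = 0
Q(N) = 0
n(b) = 0 (n(b) = 4*(0*b) = 4*0 = 0)
u = -11 (u = -4 + ((-3 - 1) - 3) = -4 + (-4 - 3) = -4 - 7 = -11)
v(V) = 11*V/3 (v(V) = -(0 - 11*V)/3 = -(-11)*V/3 = 11*V/3)
√(36552 + v(1)) = √(36552 + (11/3)*1) = √(36552 + 11/3) = √(109667/3) = √329001/3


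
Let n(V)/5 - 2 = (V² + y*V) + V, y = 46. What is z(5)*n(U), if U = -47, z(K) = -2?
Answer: -20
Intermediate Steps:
n(V) = 10 + 5*V² + 235*V (n(V) = 10 + 5*((V² + 46*V) + V) = 10 + 5*(V² + 47*V) = 10 + (5*V² + 235*V) = 10 + 5*V² + 235*V)
z(5)*n(U) = -2*(10 + 5*(-47)² + 235*(-47)) = -2*(10 + 5*2209 - 11045) = -2*(10 + 11045 - 11045) = -2*10 = -20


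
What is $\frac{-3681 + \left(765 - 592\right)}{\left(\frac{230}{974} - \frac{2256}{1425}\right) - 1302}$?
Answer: $\frac{811488100}{301496749} \approx 2.6915$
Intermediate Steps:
$\frac{-3681 + \left(765 - 592\right)}{\left(\frac{230}{974} - \frac{2256}{1425}\right) - 1302} = \frac{-3681 + \left(765 - 592\right)}{\left(230 \cdot \frac{1}{974} - \frac{752}{475}\right) - 1302} = \frac{-3681 + 173}{\left(\frac{115}{487} - \frac{752}{475}\right) - 1302} = - \frac{3508}{- \frac{311599}{231325} - 1302} = - \frac{3508}{- \frac{301496749}{231325}} = \left(-3508\right) \left(- \frac{231325}{301496749}\right) = \frac{811488100}{301496749}$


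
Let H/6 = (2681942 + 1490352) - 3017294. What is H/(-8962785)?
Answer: -154000/199173 ≈ -0.77320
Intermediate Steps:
H = 6930000 (H = 6*((2681942 + 1490352) - 3017294) = 6*(4172294 - 3017294) = 6*1155000 = 6930000)
H/(-8962785) = 6930000/(-8962785) = 6930000*(-1/8962785) = -154000/199173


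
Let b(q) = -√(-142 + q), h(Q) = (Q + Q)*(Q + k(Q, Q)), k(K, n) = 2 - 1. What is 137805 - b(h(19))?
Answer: 137805 + √618 ≈ 1.3783e+5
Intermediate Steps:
k(K, n) = 1
h(Q) = 2*Q*(1 + Q) (h(Q) = (Q + Q)*(Q + 1) = (2*Q)*(1 + Q) = 2*Q*(1 + Q))
137805 - b(h(19)) = 137805 - (-1)*√(-142 + 2*19*(1 + 19)) = 137805 - (-1)*√(-142 + 2*19*20) = 137805 - (-1)*√(-142 + 760) = 137805 - (-1)*√618 = 137805 + √618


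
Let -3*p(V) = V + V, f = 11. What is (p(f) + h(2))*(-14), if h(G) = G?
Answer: 224/3 ≈ 74.667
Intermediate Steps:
p(V) = -2*V/3 (p(V) = -(V + V)/3 = -2*V/3)
(p(f) + h(2))*(-14) = (-2/3*11 + 2)*(-14) = (-22/3 + 2)*(-14) = -16/3*(-14) = 224/3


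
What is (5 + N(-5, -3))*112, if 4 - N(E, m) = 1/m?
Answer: 3136/3 ≈ 1045.3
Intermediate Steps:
N(E, m) = 4 - 1/m
(5 + N(-5, -3))*112 = (5 + (4 - 1/(-3)))*112 = (5 + (4 - 1*(-⅓)))*112 = (5 + (4 + ⅓))*112 = (5 + 13/3)*112 = (28/3)*112 = 3136/3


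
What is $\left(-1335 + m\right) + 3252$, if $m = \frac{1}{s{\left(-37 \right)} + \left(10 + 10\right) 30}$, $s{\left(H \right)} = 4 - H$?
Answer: $\frac{1228798}{641} \approx 1917.0$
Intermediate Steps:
$m = \frac{1}{641}$ ($m = \frac{1}{\left(4 - -37\right) + \left(10 + 10\right) 30} = \frac{1}{\left(4 + 37\right) + 20 \cdot 30} = \frac{1}{41 + 600} = \frac{1}{641} \approx 0.0015601$)
$\left(-1335 + m\right) + 3252 = \left(-1335 + \frac{1}{641}\right) + 3252 = - \frac{855734}{641} + 3252 = \frac{1228798}{641}$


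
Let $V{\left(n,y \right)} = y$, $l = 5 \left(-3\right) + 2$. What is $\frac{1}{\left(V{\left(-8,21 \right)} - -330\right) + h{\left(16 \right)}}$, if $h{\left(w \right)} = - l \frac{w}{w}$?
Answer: $\frac{1}{364} \approx 0.0027473$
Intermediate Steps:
$l = -13$ ($l = -15 + 2 = -13$)
$h{\left(w \right)} = 13$ ($h{\left(w \right)} = - \left(-13\right) \frac{w}{w} = - \left(-13\right) 1 = \left(-1\right) \left(-13\right) = 13$)
$\frac{1}{\left(V{\left(-8,21 \right)} - -330\right) + h{\left(16 \right)}} = \frac{1}{\left(21 - -330\right) + 13} = \frac{1}{\left(21 + 330\right) + 13} = \frac{1}{351 + 13} = \frac{1}{364}$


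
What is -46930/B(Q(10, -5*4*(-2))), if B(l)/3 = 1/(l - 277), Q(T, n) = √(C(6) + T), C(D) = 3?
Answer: 12999610/3 - 46930*√13/3 ≈ 4.2768e+6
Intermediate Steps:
Q(T, n) = √(3 + T)
B(l) = 3/(-277 + l) (B(l) = 3/(l - 277) = 3/(-277 + l))
-46930/B(Q(10, -5*4*(-2))) = -(-12999610/3 + 46930*√(3 + 10)/3) = -(-12999610/3 + 46930*√13/3) = -46930*(-277/3 + √13/3) = 12999610/3 - 46930*√13/3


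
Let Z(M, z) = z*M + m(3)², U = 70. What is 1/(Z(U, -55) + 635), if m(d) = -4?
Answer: -1/3199 ≈ -0.00031260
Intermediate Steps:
Z(M, z) = 16 + M*z (Z(M, z) = z*M + (-4)² = M*z + 16 = 16 + M*z)
1/(Z(U, -55) + 635) = 1/((16 + 70*(-55)) + 635) = 1/((16 - 3850) + 635) = 1/(-3834 + 635) = 1/(-3199) = -1/3199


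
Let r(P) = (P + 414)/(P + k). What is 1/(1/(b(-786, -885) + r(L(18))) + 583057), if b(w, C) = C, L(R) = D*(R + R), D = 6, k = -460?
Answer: 108285/63136327123 ≈ 1.7151e-6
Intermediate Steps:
L(R) = 12*R (L(R) = 6*(R + R) = 6*(2*R) = 12*R)
r(P) = (414 + P)/(-460 + P) (r(P) = (P + 414)/(P - 460) = (414 + P)/(-460 + P))
1/(1/(b(-786, -885) + r(L(18))) + 583057) = 1/(1/(-885 + (414 + 12*18)/(-460 + 12*18)) + 583057) = 1/(1/(-885 + (414 + 216)/(-460 + 216)) + 583057) = 1/(1/(-885 + 630/(-244)) + 583057) = 1/(1/(-885 - 1/244*630) + 583057) = 1/(1/(-885 - 315/122) + 583057) = 1/(1/(-108285/122) + 583057) = 1/(-122/108285 + 583057) = 1/(63136327123/108285) = 108285/63136327123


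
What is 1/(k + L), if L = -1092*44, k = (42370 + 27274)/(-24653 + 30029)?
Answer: -1344/64559101 ≈ -2.0818e-5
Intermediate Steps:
k = 17411/1344 (k = 69644/5376 = 69644*(1/5376) = 17411/1344 ≈ 12.955)
L = -48048
1/(k + L) = 1/(17411/1344 - 48048) = 1/(-64559101/1344) = -1344/64559101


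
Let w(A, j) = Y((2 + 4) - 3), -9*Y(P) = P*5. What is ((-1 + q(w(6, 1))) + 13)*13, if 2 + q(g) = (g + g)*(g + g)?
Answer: 2470/9 ≈ 274.44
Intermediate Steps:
Y(P) = -5*P/9 (Y(P) = -P*5/9 = -5*P/9)
w(A, j) = -5/3 (w(A, j) = -5*((2 + 4) - 3)/9 = -5*(6 - 3)/9 = -5/9*3 = -5/3)
q(g) = -2 + 4*g² (q(g) = -2 + (g + g)*(g + g) = -2 + (2*g)*(2*g) = -2 + 4*g²)
((-1 + q(w(6, 1))) + 13)*13 = ((-1 + (-2 + 4*(-5/3)²)) + 13)*13 = ((-1 + (-2 + 4*(25/9))) + 13)*13 = ((-1 + (-2 + 100/9)) + 13)*13 = ((-1 + 82/9) + 13)*13 = (73/9 + 13)*13 = (190/9)*13 = 2470/9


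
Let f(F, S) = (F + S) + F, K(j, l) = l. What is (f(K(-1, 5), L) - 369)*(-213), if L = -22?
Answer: 81153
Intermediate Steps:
f(F, S) = S + 2*F
(f(K(-1, 5), L) - 369)*(-213) = ((-22 + 2*5) - 369)*(-213) = ((-22 + 10) - 369)*(-213) = (-12 - 369)*(-213) = -381*(-213) = 81153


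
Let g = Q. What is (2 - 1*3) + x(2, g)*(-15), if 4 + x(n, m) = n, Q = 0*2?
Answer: 29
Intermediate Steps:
Q = 0
g = 0
x(n, m) = -4 + n
(2 - 1*3) + x(2, g)*(-15) = (2 - 1*3) + (-4 + 2)*(-15) = (2 - 3) - 2*(-15) = -1 + 30 = 29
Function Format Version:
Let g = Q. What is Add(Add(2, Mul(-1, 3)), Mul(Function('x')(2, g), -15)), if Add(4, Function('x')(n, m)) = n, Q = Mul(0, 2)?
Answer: 29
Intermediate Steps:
Q = 0
g = 0
Function('x')(n, m) = Add(-4, n)
Add(Add(2, Mul(-1, 3)), Mul(Function('x')(2, g), -15)) = Add(Add(2, Mul(-1, 3)), Mul(Add(-4, 2), -15)) = Add(Add(2, -3), Mul(-2, -15)) = Add(-1, 30) = 29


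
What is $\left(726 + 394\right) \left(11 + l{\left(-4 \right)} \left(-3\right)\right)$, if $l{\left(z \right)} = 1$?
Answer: $8960$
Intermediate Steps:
$\left(726 + 394\right) \left(11 + l{\left(-4 \right)} \left(-3\right)\right) = \left(726 + 394\right) \left(11 + 1 \left(-3\right)\right) = 1120 \left(11 - 3\right) = 1120 \cdot 8 = 8960$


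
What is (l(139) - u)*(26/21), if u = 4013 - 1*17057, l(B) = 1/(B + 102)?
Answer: 81733730/5061 ≈ 16150.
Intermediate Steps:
l(B) = 1/(102 + B)
u = -13044 (u = 4013 - 17057 = -13044)
(l(139) - u)*(26/21) = (1/(102 + 139) - 1*(-13044))*(26/21) = (1/241 + 13044)*(26*(1/21)) = (1/241 + 13044)*(26/21) = (3143605/241)*(26/21) = 81733730/5061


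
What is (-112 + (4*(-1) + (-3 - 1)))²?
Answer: 14400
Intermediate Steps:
(-112 + (4*(-1) + (-3 - 1)))² = (-112 + (-4 - 4))² = (-112 - 8)² = (-120)² = 14400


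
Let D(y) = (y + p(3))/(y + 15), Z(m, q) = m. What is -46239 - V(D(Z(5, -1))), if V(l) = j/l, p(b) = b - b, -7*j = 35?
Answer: -46219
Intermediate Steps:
j = -5 (j = -⅐*35 = -5)
p(b) = 0
D(y) = y/(15 + y) (D(y) = (y + 0)/(y + 15) = y/(15 + y))
V(l) = -5/l
-46239 - V(D(Z(5, -1))) = -46239 - (-5)/(5/(15 + 5)) = -46239 - (-5)/(5/20) = -46239 - (-5)/(5*(1/20)) = -46239 - (-5)/¼ = -46239 - (-5)*4 = -46239 - 1*(-20) = -46239 + 20 = -46219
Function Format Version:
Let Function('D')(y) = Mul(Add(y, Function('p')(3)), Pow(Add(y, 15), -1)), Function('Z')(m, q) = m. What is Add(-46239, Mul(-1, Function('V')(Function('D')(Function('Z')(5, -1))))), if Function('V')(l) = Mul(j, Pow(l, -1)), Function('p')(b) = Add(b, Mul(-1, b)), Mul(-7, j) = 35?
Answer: -46219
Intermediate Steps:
j = -5 (j = Mul(Rational(-1, 7), 35) = -5)
Function('p')(b) = 0
Function('D')(y) = Mul(y, Pow(Add(15, y), -1)) (Function('D')(y) = Mul(Add(y, 0), Pow(Add(y, 15), -1)) = Mul(y, Pow(Add(15, y), -1)))
Function('V')(l) = Mul(-5, Pow(l, -1))
Add(-46239, Mul(-1, Function('V')(Function('D')(Function('Z')(5, -1))))) = Add(-46239, Mul(-1, Mul(-5, Pow(Mul(5, Pow(Add(15, 5), -1)), -1)))) = Add(-46239, Mul(-1, Mul(-5, Pow(Mul(5, Pow(20, -1)), -1)))) = Add(-46239, Mul(-1, Mul(-5, Pow(Mul(5, Rational(1, 20)), -1)))) = Add(-46239, Mul(-1, Mul(-5, Pow(Rational(1, 4), -1)))) = Add(-46239, Mul(-1, Mul(-5, 4))) = Add(-46239, Mul(-1, -20)) = Add(-46239, 20) = -46219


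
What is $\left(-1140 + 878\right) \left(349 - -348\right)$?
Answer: $-182614$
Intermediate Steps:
$\left(-1140 + 878\right) \left(349 - -348\right) = - 262 \left(349 + 348\right) = \left(-262\right) 697 = -182614$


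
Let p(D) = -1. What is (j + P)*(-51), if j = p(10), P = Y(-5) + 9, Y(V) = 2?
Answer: -510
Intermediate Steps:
P = 11 (P = 2 + 9 = 11)
j = -1
(j + P)*(-51) = (-1 + 11)*(-51) = 10*(-51) = -510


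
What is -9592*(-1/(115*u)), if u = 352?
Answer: 109/460 ≈ 0.23696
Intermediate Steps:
-9592*(-1/(115*u)) = -9592/((-115*352)) = -9592/(-40480) = -9592*(-1/40480) = 109/460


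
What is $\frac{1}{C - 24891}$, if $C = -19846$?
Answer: $- \frac{1}{44737} \approx -2.2353 \cdot 10^{-5}$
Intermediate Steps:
$\frac{1}{C - 24891} = \frac{1}{-19846 - 24891} = \frac{1}{-44737} = - \frac{1}{44737}$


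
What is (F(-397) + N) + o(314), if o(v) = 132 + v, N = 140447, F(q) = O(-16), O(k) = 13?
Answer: 140906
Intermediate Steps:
F(q) = 13
(F(-397) + N) + o(314) = (13 + 140447) + (132 + 314) = 140460 + 446 = 140906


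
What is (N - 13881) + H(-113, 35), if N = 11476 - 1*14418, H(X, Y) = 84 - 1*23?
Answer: -16762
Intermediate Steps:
H(X, Y) = 61 (H(X, Y) = 84 - 23 = 61)
N = -2942 (N = 11476 - 14418 = -2942)
(N - 13881) + H(-113, 35) = (-2942 - 13881) + 61 = -16823 + 61 = -16762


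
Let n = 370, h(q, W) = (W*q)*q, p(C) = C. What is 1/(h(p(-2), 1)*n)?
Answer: 1/1480 ≈ 0.00067568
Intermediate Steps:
h(q, W) = W*q²
1/(h(p(-2), 1)*n) = 1/((1*(-2)²)*370) = 1/((1*4)*370) = 1/(4*370) = 1/1480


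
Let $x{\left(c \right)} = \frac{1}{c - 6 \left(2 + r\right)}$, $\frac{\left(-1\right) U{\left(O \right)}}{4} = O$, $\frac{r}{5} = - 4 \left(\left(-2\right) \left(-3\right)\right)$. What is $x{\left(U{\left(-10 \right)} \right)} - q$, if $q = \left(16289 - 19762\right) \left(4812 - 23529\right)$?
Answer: $- \frac{48623097467}{748} \approx -6.5004 \cdot 10^{7}$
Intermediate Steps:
$r = -120$ ($r = 5 \left(- 4 \left(\left(-2\right) \left(-3\right)\right)\right) = 5 \left(\left(-4\right) 6\right) = 5 \left(-24\right) = -120$)
$U{\left(O \right)} = - 4 O$
$q = 65004141$ ($q = \left(-3473\right) \left(-18717\right) = 65004141$)
$x{\left(c \right)} = \frac{1}{708 + c}$ ($x{\left(c \right)} = \frac{1}{c - 6 \left(2 - 120\right)} = \frac{1}{c - -708} = \frac{1}{c + 708} = \frac{1}{708 + c}$)
$x{\left(U{\left(-10 \right)} \right)} - q = \frac{1}{708 - -40} - 65004141 = \frac{1}{708 + 40} - 65004141 = \frac{1}{748} - 65004141 = - \frac{48623097467}{748}$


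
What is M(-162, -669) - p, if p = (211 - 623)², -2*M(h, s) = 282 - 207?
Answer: -339563/2 ≈ -1.6978e+5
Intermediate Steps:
M(h, s) = -75/2 (M(h, s) = -(282 - 207)/2 = -½*75 = -75/2)
p = 169744 (p = (-412)² = 169744)
M(-162, -669) - p = -75/2 - 1*169744 = -75/2 - 169744 = -339563/2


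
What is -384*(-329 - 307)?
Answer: 244224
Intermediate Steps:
-384*(-329 - 307) = -384*(-636) = 244224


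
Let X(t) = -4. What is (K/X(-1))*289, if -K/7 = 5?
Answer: 10115/4 ≈ 2528.8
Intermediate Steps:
K = -35 (K = -7*5 = -35)
(K/X(-1))*289 = -35/(-4)*289 = -35*(-¼)*289 = (35/4)*289 = 10115/4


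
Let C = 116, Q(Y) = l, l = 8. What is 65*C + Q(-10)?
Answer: 7548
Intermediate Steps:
Q(Y) = 8
65*C + Q(-10) = 65*116 + 8 = 7540 + 8 = 7548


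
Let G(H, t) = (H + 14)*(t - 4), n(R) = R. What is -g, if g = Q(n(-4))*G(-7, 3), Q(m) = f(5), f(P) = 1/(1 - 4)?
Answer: -7/3 ≈ -2.3333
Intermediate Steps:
f(P) = -⅓ (f(P) = 1/(-3) = -⅓)
G(H, t) = (-4 + t)*(14 + H) (G(H, t) = (14 + H)*(-4 + t) = (-4 + t)*(14 + H))
Q(m) = -⅓
g = 7/3 (g = -(-56 - 4*(-7) + 14*3 - 7*3)/3 = -(-56 + 28 + 42 - 21)/3 = -⅓*(-7) = 7/3 ≈ 2.3333)
-g = -1*7/3 = -7/3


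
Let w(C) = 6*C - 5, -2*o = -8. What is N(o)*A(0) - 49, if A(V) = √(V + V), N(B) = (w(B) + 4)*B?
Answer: -49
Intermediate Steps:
o = 4 (o = -½*(-8) = 4)
w(C) = -5 + 6*C
N(B) = B*(-1 + 6*B) (N(B) = ((-5 + 6*B) + 4)*B = (-1 + 6*B)*B = B*(-1 + 6*B))
A(V) = √2*√V (A(V) = √(2*V) = √2*√V)
N(o)*A(0) - 49 = (4*(-1 + 6*4))*(√2*√0) - 49 = (4*(-1 + 24))*(√2*0) - 49 = (4*23)*0 - 49 = 92*0 - 49 = 0 - 49 = -49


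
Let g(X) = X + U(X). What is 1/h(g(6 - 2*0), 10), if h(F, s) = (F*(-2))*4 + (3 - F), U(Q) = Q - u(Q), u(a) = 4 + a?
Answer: -1/15 ≈ -0.066667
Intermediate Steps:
U(Q) = -4 (U(Q) = Q - (4 + Q) = Q + (-4 - Q) = -4)
g(X) = -4 + X (g(X) = X - 4 = -4 + X)
h(F, s) = 3 - 9*F (h(F, s) = -2*F*4 + (3 - F) = -8*F + (3 - F) = 3 - 9*F)
1/h(g(6 - 2*0), 10) = 1/(3 - 9*(-4 + (6 - 2*0))) = 1/(3 - 9*(-4 + (6 + 0))) = 1/(3 - 9*(-4 + 6)) = 1/(3 - 9*2) = 1/(3 - 18) = 1/(-15) = -1/15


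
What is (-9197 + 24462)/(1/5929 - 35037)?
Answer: -90506185/207734372 ≈ -0.43568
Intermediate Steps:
(-9197 + 24462)/(1/5929 - 35037) = 15265/(1/5929 - 35037) = 15265/(-207734372/5929) = 15265*(-5929/207734372) = -90506185/207734372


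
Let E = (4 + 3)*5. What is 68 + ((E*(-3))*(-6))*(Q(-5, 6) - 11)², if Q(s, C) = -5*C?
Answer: 1059098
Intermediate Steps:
E = 35 (E = 7*5 = 35)
68 + ((E*(-3))*(-6))*(Q(-5, 6) - 11)² = 68 + ((35*(-3))*(-6))*(-5*6 - 11)² = 68 + (-105*(-6))*(-30 - 11)² = 68 + 630*(-41)² = 68 + 630*1681 = 68 + 1059030 = 1059098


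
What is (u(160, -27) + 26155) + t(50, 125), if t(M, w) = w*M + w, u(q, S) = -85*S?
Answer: 34825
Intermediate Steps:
t(M, w) = w + M*w (t(M, w) = M*w + w = w + M*w)
(u(160, -27) + 26155) + t(50, 125) = (-85*(-27) + 26155) + 125*(1 + 50) = (2295 + 26155) + 125*51 = 28450 + 6375 = 34825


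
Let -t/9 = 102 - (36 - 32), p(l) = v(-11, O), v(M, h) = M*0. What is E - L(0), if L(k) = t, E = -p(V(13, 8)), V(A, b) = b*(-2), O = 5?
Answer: 882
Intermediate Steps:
v(M, h) = 0
V(A, b) = -2*b
p(l) = 0
E = 0 (E = -1*0 = 0)
t = -882 (t = -9*(102 - (36 - 32)) = -9*(102 - 1*4) = -9*(102 - 4) = -9*98 = -882)
L(k) = -882
E - L(0) = 0 - 1*(-882) = 0 + 882 = 882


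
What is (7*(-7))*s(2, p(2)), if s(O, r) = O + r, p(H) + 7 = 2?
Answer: 147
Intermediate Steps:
p(H) = -5 (p(H) = -7 + 2 = -5)
(7*(-7))*s(2, p(2)) = (7*(-7))*(2 - 5) = -49*(-3) = 147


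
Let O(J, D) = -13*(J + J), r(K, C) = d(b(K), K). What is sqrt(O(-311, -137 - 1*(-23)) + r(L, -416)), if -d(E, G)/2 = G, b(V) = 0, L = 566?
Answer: sqrt(6954) ≈ 83.391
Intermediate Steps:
d(E, G) = -2*G
r(K, C) = -2*K
O(J, D) = -26*J
sqrt(O(-311, -137 - 1*(-23)) + r(L, -416)) = sqrt(-26*(-311) - 2*566) = sqrt(8086 - 1132) = sqrt(6954)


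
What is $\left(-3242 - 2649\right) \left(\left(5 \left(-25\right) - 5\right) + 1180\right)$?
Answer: $-6185550$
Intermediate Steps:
$\left(-3242 - 2649\right) \left(\left(5 \left(-25\right) - 5\right) + 1180\right) = - 5891 \left(\left(-125 - 5\right) + 1180\right) = - 5891 \left(-130 + 1180\right) = \left(-5891\right) 1050 = -6185550$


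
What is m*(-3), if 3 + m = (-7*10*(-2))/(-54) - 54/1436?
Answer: 109147/6462 ≈ 16.891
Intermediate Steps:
m = -109147/19386 (m = -3 + ((-7*10*(-2))/(-54) - 54/1436) = -3 + (-70*(-2)*(-1/54) - 54*1/1436) = -3 + (140*(-1/54) - 27/718) = -3 + (-70/27 - 27/718) = -3 - 50989/19386 = -109147/19386 ≈ -5.6302)
m*(-3) = -109147/19386*(-3) = 109147/6462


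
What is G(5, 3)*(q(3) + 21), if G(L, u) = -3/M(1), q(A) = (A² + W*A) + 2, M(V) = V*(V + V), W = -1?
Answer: -87/2 ≈ -43.500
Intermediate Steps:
M(V) = 2*V² (M(V) = V*(2*V) = 2*V²)
q(A) = 2 + A² - A (q(A) = (A² - A) + 2 = 2 + A² - A)
G(L, u) = -3/2 (G(L, u) = -3/(2*1²) = -3/(2*1) = -3/2)
G(5, 3)*(q(3) + 21) = -3*((2 + 3² - 1*3) + 21)/2 = -3*((2 + 9 - 3) + 21)/2 = -3*(8 + 21)/2 = -3/2*29 = -87/2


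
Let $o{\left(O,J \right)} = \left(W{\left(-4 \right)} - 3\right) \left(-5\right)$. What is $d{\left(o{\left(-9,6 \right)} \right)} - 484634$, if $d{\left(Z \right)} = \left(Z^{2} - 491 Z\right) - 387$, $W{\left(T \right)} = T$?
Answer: $-500981$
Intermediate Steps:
$o{\left(O,J \right)} = 35$ ($o{\left(O,J \right)} = \left(-4 - 3\right) \left(-5\right) = \left(-7\right) \left(-5\right) = 35$)
$d{\left(Z \right)} = -387 + Z^{2} - 491 Z$
$d{\left(o{\left(-9,6 \right)} \right)} - 484634 = \left(-387 + 35^{2} - 17185\right) - 484634 = \left(-387 + 1225 - 17185\right) - 484634 = -16347 - 484634 = -500981$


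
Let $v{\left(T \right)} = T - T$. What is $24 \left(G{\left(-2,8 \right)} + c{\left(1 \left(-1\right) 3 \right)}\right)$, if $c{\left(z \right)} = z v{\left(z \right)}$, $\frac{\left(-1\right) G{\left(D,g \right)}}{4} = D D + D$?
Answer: $-192$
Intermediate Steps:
$v{\left(T \right)} = 0$
$G{\left(D,g \right)} = - 4 D - 4 D^{2}$ ($G{\left(D,g \right)} = - 4 \left(D D + D\right) = - 4 \left(D^{2} + D\right) = - 4 \left(D + D^{2}\right) = - 4 D - 4 D^{2}$)
$c{\left(z \right)} = 0$ ($c{\left(z \right)} = z 0 = 0$)
$24 \left(G{\left(-2,8 \right)} + c{\left(1 \left(-1\right) 3 \right)}\right) = 24 \left(\left(-4\right) \left(-2\right) \left(1 - 2\right) + 0\right) = 24 \left(\left(-4\right) \left(-2\right) \left(-1\right) + 0\right) = 24 \left(-8 + 0\right) = 24 \left(-8\right) = -192$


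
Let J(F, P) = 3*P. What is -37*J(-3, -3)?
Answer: 333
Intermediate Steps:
-37*J(-3, -3) = -37*3*(-3) = -37*(-9) = -1*(-333) = 333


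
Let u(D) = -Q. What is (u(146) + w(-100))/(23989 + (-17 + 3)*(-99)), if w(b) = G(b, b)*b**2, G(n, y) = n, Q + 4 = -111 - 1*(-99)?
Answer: -999984/25375 ≈ -39.408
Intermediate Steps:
Q = -16 (Q = -4 + (-111 - 1*(-99)) = -4 + (-111 + 99) = -4 - 12 = -16)
w(b) = b**3 (w(b) = b*b**2 = b**3)
u(D) = 16 (u(D) = -1*(-16) = 16)
(u(146) + w(-100))/(23989 + (-17 + 3)*(-99)) = (16 + (-100)**3)/(23989 + (-17 + 3)*(-99)) = (16 - 1000000)/(23989 - 14*(-99)) = -999984/(23989 + 1386) = -999984/25375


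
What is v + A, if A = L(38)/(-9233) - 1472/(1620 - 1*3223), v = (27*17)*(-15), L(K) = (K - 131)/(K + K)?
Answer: -1106210863355/160691132 ≈ -6884.1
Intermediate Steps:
L(K) = (-131 + K)/(2*K) (L(K) = (-131 + K)/((2*K)) = (-131 + K)*(1/(2*K)) = (-131 + K)/(2*K))
v = -6885 (v = 459*(-15) = -6885)
A = 147580465/160691132 (A = ((½)*(-131 + 38)/38)/(-9233) - 1472/(1620 - 1*3223) = ((½)*(1/38)*(-93))*(-1/9233) - 1472/(1620 - 3223) = -93/76*(-1/9233) - 1472/(-1603) = 93/701708 - 1472*(-1/1603) = 93/701708 + 1472/1603 = 147580465/160691132 ≈ 0.91841)
v + A = -6885 + 147580465/160691132 = -1106210863355/160691132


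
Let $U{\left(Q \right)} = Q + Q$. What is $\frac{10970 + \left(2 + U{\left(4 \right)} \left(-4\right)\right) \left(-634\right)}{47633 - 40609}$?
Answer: $\frac{14995}{3512} \approx 4.2696$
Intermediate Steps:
$U{\left(Q \right)} = 2 Q$
$\frac{10970 + \left(2 + U{\left(4 \right)} \left(-4\right)\right) \left(-634\right)}{47633 - 40609} = \frac{10970 + \left(2 + 2 \cdot 4 \left(-4\right)\right) \left(-634\right)}{47633 - 40609} = \frac{10970 + \left(2 + 8 \left(-4\right)\right) \left(-634\right)}{7024} = \left(10970 + \left(2 - 32\right) \left(-634\right)\right) \frac{1}{7024} = \left(10970 - -19020\right) \frac{1}{7024} = \left(10970 + 19020\right) \frac{1}{7024} = 29990 \cdot \frac{1}{7024} = \frac{14995}{3512}$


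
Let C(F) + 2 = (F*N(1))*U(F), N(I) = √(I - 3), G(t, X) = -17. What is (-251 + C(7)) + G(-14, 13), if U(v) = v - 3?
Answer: -270 + 28*I*√2 ≈ -270.0 + 39.598*I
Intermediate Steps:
U(v) = -3 + v
N(I) = √(-3 + I)
C(F) = -2 + I*F*√2*(-3 + F) (C(F) = -2 + (F*√(-3 + 1))*(-3 + F) = -2 + (F*√(-2))*(-3 + F) = -2 + (F*(I*√2))*(-3 + F) = -2 + (I*F*√2)*(-3 + F) = -2 + I*F*√2*(-3 + F))
(-251 + C(7)) + G(-14, 13) = (-251 + (-2 + I*7*√2*(-3 + 7))) - 17 = (-251 + (-2 + I*7*√2*4)) - 17 = (-251 + (-2 + 28*I*√2)) - 17 = (-253 + 28*I*√2) - 17 = -270 + 28*I*√2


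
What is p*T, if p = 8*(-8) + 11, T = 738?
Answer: -39114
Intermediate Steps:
p = -53 (p = -64 + 11 = -53)
p*T = -53*738 = -39114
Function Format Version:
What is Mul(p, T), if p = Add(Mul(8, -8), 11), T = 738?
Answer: -39114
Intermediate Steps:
p = -53 (p = Add(-64, 11) = -53)
Mul(p, T) = Mul(-53, 738) = -39114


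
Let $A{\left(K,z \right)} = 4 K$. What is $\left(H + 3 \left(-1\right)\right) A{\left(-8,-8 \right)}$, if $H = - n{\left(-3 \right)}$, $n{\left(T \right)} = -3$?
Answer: $0$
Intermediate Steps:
$H = 3$ ($H = \left(-1\right) \left(-3\right) = 3$)
$\left(H + 3 \left(-1\right)\right) A{\left(-8,-8 \right)} = \left(3 + 3 \left(-1\right)\right) 4 \left(-8\right) = \left(3 - 3\right) \left(-32\right) = 0 \left(-32\right) = 0$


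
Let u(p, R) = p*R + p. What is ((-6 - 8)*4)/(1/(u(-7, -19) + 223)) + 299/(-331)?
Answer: -6469363/331 ≈ -19545.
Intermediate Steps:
u(p, R) = p + R*p (u(p, R) = R*p + p = p + R*p)
((-6 - 8)*4)/(1/(u(-7, -19) + 223)) + 299/(-331) = ((-6 - 8)*4)/(1/(-7*(1 - 19) + 223)) + 299/(-331) = (-14*4)/(1/(-7*(-18) + 223)) + 299*(-1/331) = -56/(1/(126 + 223)) - 299/331 = -56/(1/349) - 299/331 = -56/1/349 - 299/331 = -56*349 - 299/331 = -19544 - 299/331 = -6469363/331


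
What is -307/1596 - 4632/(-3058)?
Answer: 3226933/2440284 ≈ 1.3224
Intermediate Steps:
-307/1596 - 4632/(-3058) = -307*1/1596 - 4632*(-1/3058) = -307/1596 + 2316/1529 = 3226933/2440284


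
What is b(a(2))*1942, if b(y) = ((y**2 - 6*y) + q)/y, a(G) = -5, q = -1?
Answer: -104868/5 ≈ -20974.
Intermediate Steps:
b(y) = (-1 + y**2 - 6*y)/y (b(y) = ((y**2 - 6*y) - 1)/y = (-1 + y**2 - 6*y)/y)
b(a(2))*1942 = (-6 - 5 - 1/(-5))*1942 = (-6 - 5 - 1*(-1/5))*1942 = (-6 - 5 + 1/5)*1942 = -54/5*1942 = -104868/5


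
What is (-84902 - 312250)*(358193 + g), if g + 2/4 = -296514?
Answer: -24495739632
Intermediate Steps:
g = -593029/2 (g = -½ - 296514 = -593029/2 ≈ -2.9651e+5)
(-84902 - 312250)*(358193 + g) = (-84902 - 312250)*(358193 - 593029/2) = -397152*123357/2 = -24495739632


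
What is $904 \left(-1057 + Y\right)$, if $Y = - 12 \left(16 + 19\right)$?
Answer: $-1335208$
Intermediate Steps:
$Y = -420$ ($Y = \left(-12\right) 35 = -420$)
$904 \left(-1057 + Y\right) = 904 \left(-1057 - 420\right) = 904 \left(-1477\right) = -1335208$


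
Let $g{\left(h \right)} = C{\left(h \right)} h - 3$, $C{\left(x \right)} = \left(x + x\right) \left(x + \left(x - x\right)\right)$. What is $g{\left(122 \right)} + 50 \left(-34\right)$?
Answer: $3629993$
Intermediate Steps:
$C{\left(x \right)} = 2 x^{2}$ ($C{\left(x \right)} = 2 x \left(x + 0\right) = 2 x x = 2 x^{2}$)
$g{\left(h \right)} = -3 + 2 h^{3}$ ($g{\left(h \right)} = 2 h^{2} h - 3 = 2 h^{3} - 3 = -3 + 2 h^{3}$)
$g{\left(122 \right)} + 50 \left(-34\right) = \left(-3 + 2 \cdot 122^{3}\right) + 50 \left(-34\right) = \left(-3 + 2 \cdot 1815848\right) - 1700 = \left(-3 + 3631696\right) - 1700 = 3631693 - 1700 = 3629993$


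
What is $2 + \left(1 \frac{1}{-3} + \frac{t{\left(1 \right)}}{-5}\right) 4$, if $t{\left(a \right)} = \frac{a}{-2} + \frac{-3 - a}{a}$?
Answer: $\frac{64}{15} \approx 4.2667$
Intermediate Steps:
$t{\left(a \right)} = - \frac{a}{2} + \frac{-3 - a}{a}$ ($t{\left(a \right)} = a \left(- \frac{1}{2}\right) + \frac{-3 - a}{a} = - \frac{a}{2} + \frac{-3 - a}{a}$)
$2 + \left(1 \frac{1}{-3} + \frac{t{\left(1 \right)}}{-5}\right) 4 = 2 + \left(1 \frac{1}{-3} + \frac{-1 - \frac{3}{1} - \frac{1}{2}}{-5}\right) 4 = 2 + \left(1 \left(- \frac{1}{3}\right) + \left(-1 - 3 - \frac{1}{2}\right) \left(- \frac{1}{5}\right)\right) 4 = 2 + \left(- \frac{1}{3} + \left(-1 - 3 - \frac{1}{2}\right) \left(- \frac{1}{5}\right)\right) 4 = 2 + \left(- \frac{1}{3} - - \frac{9}{10}\right) 4 = 2 + \left(- \frac{1}{3} + \frac{9}{10}\right) 4 = 2 + \frac{17}{30} \cdot 4 = 2 + \frac{34}{15} = \frac{64}{15}$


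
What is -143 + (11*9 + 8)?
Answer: -36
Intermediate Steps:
-143 + (11*9 + 8) = -143 + (99 + 8) = -143 + 107 = -36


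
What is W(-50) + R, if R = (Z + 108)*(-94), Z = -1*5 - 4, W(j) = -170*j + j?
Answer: -856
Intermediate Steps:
W(j) = -169*j
Z = -9 (Z = -5 - 4 = -9)
R = -9306 (R = (-9 + 108)*(-94) = 99*(-94) = -9306)
W(-50) + R = -169*(-50) - 9306 = 8450 - 9306 = -856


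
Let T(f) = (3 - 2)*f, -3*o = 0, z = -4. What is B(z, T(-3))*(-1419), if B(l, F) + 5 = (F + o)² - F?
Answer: -9933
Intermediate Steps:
o = 0 (o = -⅓*0 = 0)
T(f) = f (T(f) = 1*f = f)
B(l, F) = -5 + F² - F (B(l, F) = -5 + ((F + 0)² - F) = -5 + (F² - F) = -5 + F² - F)
B(z, T(-3))*(-1419) = (-5 + (-3)² - 1*(-3))*(-1419) = (-5 + 9 + 3)*(-1419) = 7*(-1419) = -9933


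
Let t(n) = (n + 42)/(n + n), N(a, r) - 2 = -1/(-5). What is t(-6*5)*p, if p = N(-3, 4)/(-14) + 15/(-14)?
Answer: 43/175 ≈ 0.24571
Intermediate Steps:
N(a, r) = 11/5 (N(a, r) = 2 - 1/(-5) = 2 - 1*(-⅕) = 2 + ⅕ = 11/5)
t(n) = (42 + n)/(2*n) (t(n) = (42 + n)/((2*n)) = (42 + n)*(1/(2*n)) = (42 + n)/(2*n))
p = -43/35 (p = (11/5)/(-14) + 15/(-14) = (11/5)*(-1/14) + 15*(-1/14) = -11/70 - 15/14 = -43/35 ≈ -1.2286)
t(-6*5)*p = ((42 - 6*5)/(2*((-6*5))))*(-43/35) = ((½)*(42 - 30)/(-30))*(-43/35) = ((½)*(-1/30)*12)*(-43/35) = -⅕*(-43/35) = 43/175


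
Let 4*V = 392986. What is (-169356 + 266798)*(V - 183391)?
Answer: -8296650369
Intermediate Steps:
V = 196493/2 (V = (1/4)*392986 = 196493/2 ≈ 98247.)
(-169356 + 266798)*(V - 183391) = (-169356 + 266798)*(196493/2 - 183391) = 97442*(-170289/2) = -8296650369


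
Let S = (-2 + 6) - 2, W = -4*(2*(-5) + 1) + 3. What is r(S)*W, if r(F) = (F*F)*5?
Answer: 780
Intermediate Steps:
W = 39 (W = -4*(-10 + 1) + 3 = -4*(-9) + 3 = 36 + 3 = 39)
S = 2 (S = 4 - 2 = 2)
r(F) = 5*F² (r(F) = F²*5 = 5*F²)
r(S)*W = (5*2²)*39 = (5*4)*39 = 20*39 = 780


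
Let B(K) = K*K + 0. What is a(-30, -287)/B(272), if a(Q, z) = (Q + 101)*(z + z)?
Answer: -20377/36992 ≈ -0.55085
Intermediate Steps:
a(Q, z) = 2*z*(101 + Q) (a(Q, z) = (101 + Q)*(2*z) = 2*z*(101 + Q))
B(K) = K² (B(K) = K² + 0 = K²)
a(-30, -287)/B(272) = (2*(-287)*(101 - 30))/(272²) = (2*(-287)*71)/73984 = -40754*1/73984 = -20377/36992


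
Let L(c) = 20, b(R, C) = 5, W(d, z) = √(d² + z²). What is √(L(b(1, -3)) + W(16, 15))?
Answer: √(20 + √481) ≈ 6.4755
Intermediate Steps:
√(L(b(1, -3)) + W(16, 15)) = √(20 + √(16² + 15²)) = √(20 + √(256 + 225)) = √(20 + √481)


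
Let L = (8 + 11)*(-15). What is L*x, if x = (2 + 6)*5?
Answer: -11400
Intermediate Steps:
x = 40 (x = 8*5 = 40)
L = -285 (L = 19*(-15) = -285)
L*x = -285*40 = -11400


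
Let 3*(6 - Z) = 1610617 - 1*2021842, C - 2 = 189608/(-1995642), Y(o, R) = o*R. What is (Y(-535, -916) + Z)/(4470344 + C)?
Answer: 625774459761/4460605021262 ≈ 0.14029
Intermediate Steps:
Y(o, R) = R*o
C = 1900838/997821 (C = 2 + 189608/(-1995642) = 2 + 189608*(-1/1995642) = 2 - 94804/997821 = 1900838/997821 ≈ 1.9050)
Z = 137081 (Z = 6 - (1610617 - 1*2021842)/3 = 6 - (1610617 - 2021842)/3 = 6 - 1/3*(-411225) = 6 + 137075 = 137081)
(Y(-535, -916) + Z)/(4470344 + C) = (-916*(-535) + 137081)/(4470344 + 1900838/997821) = (490060 + 137081)/(4460605021262/997821) = 627141*(997821/4460605021262) = 625774459761/4460605021262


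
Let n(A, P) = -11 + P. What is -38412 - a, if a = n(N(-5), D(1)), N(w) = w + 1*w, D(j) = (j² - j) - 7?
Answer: -38394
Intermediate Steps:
D(j) = -7 + j² - j
N(w) = 2*w (N(w) = w + w = 2*w)
a = -18 (a = -11 + (-7 + 1² - 1*1) = -11 + (-7 + 1 - 1) = -11 - 7 = -18)
-38412 - a = -38412 - 1*(-18) = -38412 + 18 = -38394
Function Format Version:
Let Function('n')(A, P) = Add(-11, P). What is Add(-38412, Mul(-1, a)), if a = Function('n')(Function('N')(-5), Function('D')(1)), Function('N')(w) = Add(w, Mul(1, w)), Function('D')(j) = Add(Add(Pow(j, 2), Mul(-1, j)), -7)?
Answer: -38394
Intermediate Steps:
Function('D')(j) = Add(-7, Pow(j, 2), Mul(-1, j))
Function('N')(w) = Mul(2, w) (Function('N')(w) = Add(w, w) = Mul(2, w))
a = -18 (a = Add(-11, Add(-7, Pow(1, 2), Mul(-1, 1))) = Add(-11, Add(-7, 1, -1)) = Add(-11, -7) = -18)
Add(-38412, Mul(-1, a)) = Add(-38412, Mul(-1, -18)) = Add(-38412, 18) = -38394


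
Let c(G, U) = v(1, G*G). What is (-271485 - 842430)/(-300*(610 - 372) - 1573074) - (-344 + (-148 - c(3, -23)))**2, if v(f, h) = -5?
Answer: -130005713397/548158 ≈ -2.3717e+5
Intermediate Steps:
c(G, U) = -5
(-271485 - 842430)/(-300*(610 - 372) - 1573074) - (-344 + (-148 - c(3, -23)))**2 = (-271485 - 842430)/(-300*(610 - 372) - 1573074) - (-344 + (-148 - 1*(-5)))**2 = -1113915/(-300*238 - 1573074) - (-344 + (-148 + 5))**2 = -1113915/(-71400 - 1573074) - (-344 - 143)**2 = -1113915/(-1644474) - 1*(-487)**2 = -1113915*(-1/1644474) - 1*237169 = 371305/548158 - 237169 = -130005713397/548158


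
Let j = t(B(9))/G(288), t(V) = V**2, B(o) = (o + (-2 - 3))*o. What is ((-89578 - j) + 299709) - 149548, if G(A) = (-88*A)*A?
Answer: 341203457/5632 ≈ 60583.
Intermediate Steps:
B(o) = o*(-5 + o) (B(o) = (o - 5)*o = (-5 + o)*o = o*(-5 + o))
G(A) = -88*A**2
j = -1/5632 (j = (9*(-5 + 9))**2/((-88*288**2)) = (9*4)**2/((-88*82944)) = 36**2/(-7299072) = 1296*(-1/7299072) = -1/5632 ≈ -0.00017756)
((-89578 - j) + 299709) - 149548 = ((-89578 - 1*(-1/5632)) + 299709) - 149548 = ((-89578 + 1/5632) + 299709) - 149548 = (-504503295/5632 + 299709) - 149548 = 1183457793/5632 - 149548 = 341203457/5632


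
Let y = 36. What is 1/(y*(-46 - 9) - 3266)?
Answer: -1/5246 ≈ -0.00019062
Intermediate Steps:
1/(y*(-46 - 9) - 3266) = 1/(36*(-46 - 9) - 3266) = 1/(36*(-55) - 3266) = 1/(-1980 - 3266) = 1/(-5246) = -1/5246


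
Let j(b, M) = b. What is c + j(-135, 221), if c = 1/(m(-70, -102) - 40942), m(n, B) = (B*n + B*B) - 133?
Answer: -3176686/23531 ≈ -135.00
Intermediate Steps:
m(n, B) = -133 + B² + B*n (m(n, B) = (B*n + B²) - 133 = (B² + B*n) - 133 = -133 + B² + B*n)
c = -1/23531 (c = 1/((-133 + (-102)² - 102*(-70)) - 40942) = 1/((-133 + 10404 + 7140) - 40942) = 1/(17411 - 40942) = 1/(-23531) = -1/23531 ≈ -4.2497e-5)
c + j(-135, 221) = -1/23531 - 135 = -3176686/23531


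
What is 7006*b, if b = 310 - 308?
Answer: 14012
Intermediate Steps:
b = 2
7006*b = 7006*2 = 14012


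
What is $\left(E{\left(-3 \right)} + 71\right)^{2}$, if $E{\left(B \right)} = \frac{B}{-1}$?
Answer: $5476$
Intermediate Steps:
$E{\left(B \right)} = - B$ ($E{\left(B \right)} = B \left(-1\right) = - B$)
$\left(E{\left(-3 \right)} + 71\right)^{2} = \left(\left(-1\right) \left(-3\right) + 71\right)^{2} = \left(3 + 71\right)^{2} = 74^{2} = 5476$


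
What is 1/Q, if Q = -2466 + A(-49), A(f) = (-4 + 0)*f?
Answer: -1/2270 ≈ -0.00044053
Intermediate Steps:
A(f) = -4*f
Q = -2270 (Q = -2466 - 4*(-49) = -2466 + 196 = -2270)
1/Q = 1/(-2270) = -1/2270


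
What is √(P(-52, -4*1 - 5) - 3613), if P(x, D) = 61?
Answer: 4*I*√222 ≈ 59.599*I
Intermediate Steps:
√(P(-52, -4*1 - 5) - 3613) = √(61 - 3613) = √(-3552) = 4*I*√222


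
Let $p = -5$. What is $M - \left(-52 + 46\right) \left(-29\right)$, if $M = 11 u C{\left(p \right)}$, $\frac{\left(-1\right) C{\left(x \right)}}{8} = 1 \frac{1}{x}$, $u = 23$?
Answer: $\frac{1154}{5} \approx 230.8$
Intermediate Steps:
$C{\left(x \right)} = - \frac{8}{x}$ ($C{\left(x \right)} = - 8 \cdot 1 \frac{1}{x} = - \frac{8}{x}$)
$M = \frac{2024}{5}$ ($M = 11 \cdot 23 \left(- \frac{8}{-5}\right) = 253 \left(\left(-8\right) \left(- \frac{1}{5}\right)\right) = 253 \cdot \frac{8}{5} = \frac{2024}{5} \approx 404.8$)
$M - \left(-52 + 46\right) \left(-29\right) = \frac{2024}{5} - \left(-52 + 46\right) \left(-29\right) = \frac{2024}{5} - \left(-6\right) \left(-29\right) = \frac{2024}{5} - 174 = \frac{1154}{5}$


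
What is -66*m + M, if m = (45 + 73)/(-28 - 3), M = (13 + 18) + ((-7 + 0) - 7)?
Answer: 8315/31 ≈ 268.23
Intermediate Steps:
M = 17 (M = 31 + (-7 - 7) = 31 - 14 = 17)
m = -118/31 (m = 118/(-31) = 118*(-1/31) = -118/31 ≈ -3.8064)
-66*m + M = -66*(-118/31) + 17 = 7788/31 + 17 = 8315/31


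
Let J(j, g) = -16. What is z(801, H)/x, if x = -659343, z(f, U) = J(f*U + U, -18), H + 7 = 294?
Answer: 16/659343 ≈ 2.4267e-5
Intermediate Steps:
H = 287 (H = -7 + 294 = 287)
z(f, U) = -16
z(801, H)/x = -16/(-659343) = -16*(-1/659343) = 16/659343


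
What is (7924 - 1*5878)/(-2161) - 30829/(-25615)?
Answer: 14213179/55354015 ≈ 0.25677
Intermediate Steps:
(7924 - 1*5878)/(-2161) - 30829/(-25615) = (7924 - 5878)*(-1/2161) - 30829*(-1/25615) = 2046*(-1/2161) + 30829/25615 = -2046/2161 + 30829/25615 = 14213179/55354015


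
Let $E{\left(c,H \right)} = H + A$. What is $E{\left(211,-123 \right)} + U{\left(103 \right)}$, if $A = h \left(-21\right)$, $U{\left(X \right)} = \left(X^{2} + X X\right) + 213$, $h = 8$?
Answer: $21140$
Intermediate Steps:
$U{\left(X \right)} = 213 + 2 X^{2}$ ($U{\left(X \right)} = \left(X^{2} + X^{2}\right) + 213 = 2 X^{2} + 213 = 213 + 2 X^{2}$)
$A = -168$ ($A = 8 \left(-21\right) = -168$)
$E{\left(c,H \right)} = -168 + H$ ($E{\left(c,H \right)} = H - 168 = -168 + H$)
$E{\left(211,-123 \right)} + U{\left(103 \right)} = \left(-168 - 123\right) + \left(213 + 2 \cdot 103^{2}\right) = -291 + \left(213 + 2 \cdot 10609\right) = -291 + \left(213 + 21218\right) = -291 + 21431 = 21140$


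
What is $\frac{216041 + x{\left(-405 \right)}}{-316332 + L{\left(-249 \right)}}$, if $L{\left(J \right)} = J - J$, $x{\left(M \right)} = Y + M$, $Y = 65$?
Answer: $- \frac{215701}{316332} \approx -0.68188$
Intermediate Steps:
$x{\left(M \right)} = 65 + M$
$L{\left(J \right)} = 0$
$\frac{216041 + x{\left(-405 \right)}}{-316332 + L{\left(-249 \right)}} = \frac{216041 + \left(65 - 405\right)}{-316332 + 0} = \frac{216041 - 340}{-316332} = 215701 \left(- \frac{1}{316332}\right) = - \frac{215701}{316332}$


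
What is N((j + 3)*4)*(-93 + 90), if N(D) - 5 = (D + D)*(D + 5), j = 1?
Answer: -2031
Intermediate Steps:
N(D) = 5 + 2*D*(5 + D) (N(D) = 5 + (D + D)*(D + 5) = 5 + (2*D)*(5 + D) = 5 + 2*D*(5 + D))
N((j + 3)*4)*(-93 + 90) = (5 + 2*((1 + 3)*4)² + 10*((1 + 3)*4))*(-93 + 90) = (5 + 2*(4*4)² + 10*(4*4))*(-3) = (5 + 2*16² + 10*16)*(-3) = (5 + 2*256 + 160)*(-3) = (5 + 512 + 160)*(-3) = 677*(-3) = -2031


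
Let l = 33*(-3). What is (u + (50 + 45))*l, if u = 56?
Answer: -14949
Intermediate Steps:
l = -99
(u + (50 + 45))*l = (56 + (50 + 45))*(-99) = (56 + 95)*(-99) = 151*(-99) = -14949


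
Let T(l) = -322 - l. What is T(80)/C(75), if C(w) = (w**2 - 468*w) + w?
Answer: 67/4900 ≈ 0.013673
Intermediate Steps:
C(w) = w**2 - 467*w
T(80)/C(75) = (-322 - 1*80)/((75*(-467 + 75))) = (-322 - 80)/((75*(-392))) = -402/(-29400) = -402*(-1/29400) = 67/4900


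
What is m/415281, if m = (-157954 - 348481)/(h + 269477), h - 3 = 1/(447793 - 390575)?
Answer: -28977197830/6403262024981121 ≈ -4.5254e-6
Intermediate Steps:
h = 171655/57218 (h = 3 + 1/(447793 - 390575) = 3 + 1/57218 = 171655/57218 ≈ 3.0000)
m = -28977197830/15419106641 (m = (-157954 - 348481)/(171655/57218 + 269477) = -506435/15419106641/57218 = -506435*57218/15419106641 = -28977197830/15419106641 ≈ -1.8793)
m/415281 = -28977197830/15419106641/415281 = -28977197830/15419106641*1/415281 = -28977197830/6403262024981121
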